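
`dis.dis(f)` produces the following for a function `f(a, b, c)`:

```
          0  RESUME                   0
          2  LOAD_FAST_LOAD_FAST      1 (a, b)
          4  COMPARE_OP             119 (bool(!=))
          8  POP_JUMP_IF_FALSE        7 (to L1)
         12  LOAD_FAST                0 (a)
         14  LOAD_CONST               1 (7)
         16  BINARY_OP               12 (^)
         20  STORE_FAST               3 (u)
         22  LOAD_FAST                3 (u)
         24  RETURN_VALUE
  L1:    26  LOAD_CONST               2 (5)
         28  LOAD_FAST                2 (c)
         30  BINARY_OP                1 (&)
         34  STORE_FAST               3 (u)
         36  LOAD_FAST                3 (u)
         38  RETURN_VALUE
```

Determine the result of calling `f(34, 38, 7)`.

LOAD_FAST_LOAD_FAST a,b → push 34,38. Stack: [34, 38]
COMPARE_OP bool(!=) → 34 vs 38 = True. Stack: [True]
POP_JUMP_IF_FALSE → pop True; no jump. Stack: []
LOAD_FAST a → push 34. Stack: [34]
LOAD_CONST → push 7. Stack: [34, 7]
BINARY_OP ^ → 34 ^ 7 = 37. Stack: [37]
STORE_FAST u → u=37. Stack: []
LOAD_FAST u → push 37. Stack: [37]
RETURN_VALUE → return 37.

37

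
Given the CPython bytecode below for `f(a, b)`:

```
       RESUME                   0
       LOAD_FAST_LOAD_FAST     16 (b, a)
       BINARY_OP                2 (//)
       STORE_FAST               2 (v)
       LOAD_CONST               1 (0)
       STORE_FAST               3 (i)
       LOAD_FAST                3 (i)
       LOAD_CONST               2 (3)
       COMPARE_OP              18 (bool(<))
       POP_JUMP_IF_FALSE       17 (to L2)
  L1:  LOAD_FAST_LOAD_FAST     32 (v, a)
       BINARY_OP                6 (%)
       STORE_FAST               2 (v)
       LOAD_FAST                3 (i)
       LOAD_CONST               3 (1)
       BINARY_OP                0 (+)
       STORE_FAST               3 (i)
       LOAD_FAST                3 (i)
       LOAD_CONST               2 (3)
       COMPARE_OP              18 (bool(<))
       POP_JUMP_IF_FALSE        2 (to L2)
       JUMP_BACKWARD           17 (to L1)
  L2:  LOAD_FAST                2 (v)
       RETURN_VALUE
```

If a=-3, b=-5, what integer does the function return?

-2

LOAD_FAST_LOAD_FAST b,a → push -5,-3. Stack: [-5, -3]
BINARY_OP // → -5 // -3 = 1. Stack: [1]
STORE_FAST v → v=1. Stack: []
LOAD_CONST → push 0. Stack: [0]
STORE_FAST i → i=0. Stack: []
LOAD_FAST i → push 0. Stack: [0]
LOAD_CONST → push 3. Stack: [0, 3]
COMPARE_OP bool(<) → 0 vs 3 = True. Stack: [True]
POP_JUMP_IF_FALSE → pop True; no jump. Stack: []
LOAD_FAST_LOAD_FAST v,a → push 1,-3. Stack: [1, -3]
BINARY_OP % → 1 % -3 = -2. Stack: [-2]
STORE_FAST v → v=-2. Stack: []
LOAD_FAST i → push 0. Stack: [0]
LOAD_CONST → push 1. Stack: [0, 1]
BINARY_OP + → 0 + 1 = 1. Stack: [1]
STORE_FAST i → i=1. Stack: []
LOAD_FAST i → push 1. Stack: [1]
LOAD_CONST → push 3. Stack: [1, 3]
COMPARE_OP bool(<) → 1 vs 3 = True. Stack: [True]
POP_JUMP_IF_FALSE → pop True; no jump. Stack: []
LOAD_FAST_LOAD_FAST v,a → push -2,-3. Stack: [-2, -3]
BINARY_OP % → -2 % -3 = -2. Stack: [-2]
STORE_FAST v → v=-2. Stack: []
LOAD_FAST i → push 1. Stack: [1]
LOAD_CONST → push 1. Stack: [1, 1]
BINARY_OP + → 1 + 1 = 2. Stack: [2]
STORE_FAST i → i=2. Stack: []
LOAD_FAST i → push 2. Stack: [2]
LOAD_CONST → push 3. Stack: [2, 3]
COMPARE_OP bool(<) → 2 vs 3 = True. Stack: [True]
POP_JUMP_IF_FALSE → pop True; no jump. Stack: []
LOAD_FAST_LOAD_FAST v,a → push -2,-3. Stack: [-2, -3]
BINARY_OP % → -2 % -3 = -2. Stack: [-2]
STORE_FAST v → v=-2. Stack: []
LOAD_FAST i → push 2. Stack: [2]
LOAD_CONST → push 1. Stack: [2, 1]
BINARY_OP + → 2 + 1 = 3. Stack: [3]
STORE_FAST i → i=3. Stack: []
LOAD_FAST i → push 3. Stack: [3]
LOAD_CONST → push 3. Stack: [3, 3]
COMPARE_OP bool(<) → 3 vs 3 = False. Stack: [False]
POP_JUMP_IF_FALSE → pop False; jump. Stack: []
LOAD_FAST v → push -2. Stack: [-2]
RETURN_VALUE → return -2.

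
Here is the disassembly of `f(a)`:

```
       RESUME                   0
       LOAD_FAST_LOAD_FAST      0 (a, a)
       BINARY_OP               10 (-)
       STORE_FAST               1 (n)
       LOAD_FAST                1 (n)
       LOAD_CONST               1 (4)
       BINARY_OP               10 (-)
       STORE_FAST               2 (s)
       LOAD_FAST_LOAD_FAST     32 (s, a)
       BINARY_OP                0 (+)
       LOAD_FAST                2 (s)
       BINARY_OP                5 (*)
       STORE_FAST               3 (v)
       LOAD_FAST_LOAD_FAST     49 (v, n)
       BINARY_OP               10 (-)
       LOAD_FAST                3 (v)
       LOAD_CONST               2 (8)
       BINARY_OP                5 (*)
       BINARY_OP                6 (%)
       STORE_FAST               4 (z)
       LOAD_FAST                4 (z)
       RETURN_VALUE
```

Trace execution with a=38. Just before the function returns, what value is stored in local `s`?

LOAD_FAST_LOAD_FAST a,a → push 38,38. Stack: [38, 38]
BINARY_OP - → 38 - 38 = 0. Stack: [0]
STORE_FAST n → n=0. Stack: []
LOAD_FAST n → push 0. Stack: [0]
LOAD_CONST → push 4. Stack: [0, 4]
BINARY_OP - → 0 - 4 = -4. Stack: [-4]
STORE_FAST s → s=-4. Stack: []
LOAD_FAST_LOAD_FAST s,a → push -4,38. Stack: [-4, 38]
BINARY_OP + → -4 + 38 = 34. Stack: [34]
LOAD_FAST s → push -4. Stack: [34, -4]
BINARY_OP * → 34 * -4 = -136. Stack: [-136]
STORE_FAST v → v=-136. Stack: []
LOAD_FAST_LOAD_FAST v,n → push -136,0. Stack: [-136, 0]
BINARY_OP - → -136 - 0 = -136. Stack: [-136]
LOAD_FAST v → push -136. Stack: [-136, -136]
LOAD_CONST → push 8. Stack: [-136, -136, 8]
BINARY_OP * → -136 * 8 = -1088. Stack: [-136, -1088]
BINARY_OP % → -136 % -1088 = -136. Stack: [-136]
STORE_FAST z → z=-136. Stack: []
LOAD_FAST z → push -136. Stack: [-136]
RETURN_VALUE → return -136.

-4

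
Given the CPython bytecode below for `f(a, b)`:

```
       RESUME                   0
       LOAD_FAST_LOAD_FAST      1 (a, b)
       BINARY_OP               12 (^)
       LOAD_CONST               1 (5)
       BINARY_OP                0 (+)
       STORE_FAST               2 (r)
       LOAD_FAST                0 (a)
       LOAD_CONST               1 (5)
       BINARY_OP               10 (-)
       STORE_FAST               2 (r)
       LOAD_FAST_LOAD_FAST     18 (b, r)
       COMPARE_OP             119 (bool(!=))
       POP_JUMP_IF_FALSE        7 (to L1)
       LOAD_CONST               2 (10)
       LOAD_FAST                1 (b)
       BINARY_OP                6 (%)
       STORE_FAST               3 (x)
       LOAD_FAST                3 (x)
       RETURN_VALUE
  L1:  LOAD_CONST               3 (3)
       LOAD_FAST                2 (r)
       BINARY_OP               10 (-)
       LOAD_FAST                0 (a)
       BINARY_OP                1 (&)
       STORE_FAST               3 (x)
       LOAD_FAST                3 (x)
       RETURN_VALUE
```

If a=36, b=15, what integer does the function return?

LOAD_FAST_LOAD_FAST a,b → push 36,15. Stack: [36, 15]
BINARY_OP ^ → 36 ^ 15 = 43. Stack: [43]
LOAD_CONST → push 5. Stack: [43, 5]
BINARY_OP + → 43 + 5 = 48. Stack: [48]
STORE_FAST r → r=48. Stack: []
LOAD_FAST a → push 36. Stack: [36]
LOAD_CONST → push 5. Stack: [36, 5]
BINARY_OP - → 36 - 5 = 31. Stack: [31]
STORE_FAST r → r=31. Stack: []
LOAD_FAST_LOAD_FAST b,r → push 15,31. Stack: [15, 31]
COMPARE_OP bool(!=) → 15 vs 31 = True. Stack: [True]
POP_JUMP_IF_FALSE → pop True; no jump. Stack: []
LOAD_CONST → push 10. Stack: [10]
LOAD_FAST b → push 15. Stack: [10, 15]
BINARY_OP % → 10 % 15 = 10. Stack: [10]
STORE_FAST x → x=10. Stack: []
LOAD_FAST x → push 10. Stack: [10]
RETURN_VALUE → return 10.

10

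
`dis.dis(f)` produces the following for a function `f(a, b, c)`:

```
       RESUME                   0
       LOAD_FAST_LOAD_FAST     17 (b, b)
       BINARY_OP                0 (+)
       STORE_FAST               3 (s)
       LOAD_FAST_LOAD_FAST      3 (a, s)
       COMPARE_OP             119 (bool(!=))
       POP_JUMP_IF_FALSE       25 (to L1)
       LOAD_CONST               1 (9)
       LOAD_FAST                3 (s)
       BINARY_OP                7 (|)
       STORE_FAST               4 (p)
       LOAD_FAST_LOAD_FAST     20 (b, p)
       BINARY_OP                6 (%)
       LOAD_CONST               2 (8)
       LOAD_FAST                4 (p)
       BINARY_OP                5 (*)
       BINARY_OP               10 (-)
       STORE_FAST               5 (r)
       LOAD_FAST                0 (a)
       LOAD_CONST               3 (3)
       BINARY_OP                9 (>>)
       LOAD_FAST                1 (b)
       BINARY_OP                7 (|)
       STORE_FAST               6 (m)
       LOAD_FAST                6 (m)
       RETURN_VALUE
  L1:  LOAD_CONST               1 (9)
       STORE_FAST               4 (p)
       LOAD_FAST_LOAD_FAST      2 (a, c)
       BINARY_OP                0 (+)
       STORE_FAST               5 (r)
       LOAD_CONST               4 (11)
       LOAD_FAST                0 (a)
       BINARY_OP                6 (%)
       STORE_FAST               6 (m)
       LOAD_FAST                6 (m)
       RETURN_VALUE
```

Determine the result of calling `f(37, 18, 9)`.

22

LOAD_FAST_LOAD_FAST b,b → push 18,18. Stack: [18, 18]
BINARY_OP + → 18 + 18 = 36. Stack: [36]
STORE_FAST s → s=36. Stack: []
LOAD_FAST_LOAD_FAST a,s → push 37,36. Stack: [37, 36]
COMPARE_OP bool(!=) → 37 vs 36 = True. Stack: [True]
POP_JUMP_IF_FALSE → pop True; no jump. Stack: []
LOAD_CONST → push 9. Stack: [9]
LOAD_FAST s → push 36. Stack: [9, 36]
BINARY_OP | → 9 | 36 = 45. Stack: [45]
STORE_FAST p → p=45. Stack: []
LOAD_FAST_LOAD_FAST b,p → push 18,45. Stack: [18, 45]
BINARY_OP % → 18 % 45 = 18. Stack: [18]
LOAD_CONST → push 8. Stack: [18, 8]
LOAD_FAST p → push 45. Stack: [18, 8, 45]
BINARY_OP * → 8 * 45 = 360. Stack: [18, 360]
BINARY_OP - → 18 - 360 = -342. Stack: [-342]
STORE_FAST r → r=-342. Stack: []
LOAD_FAST a → push 37. Stack: [37]
LOAD_CONST → push 3. Stack: [37, 3]
BINARY_OP >> → 37 >> 3 = 4. Stack: [4]
LOAD_FAST b → push 18. Stack: [4, 18]
BINARY_OP | → 4 | 18 = 22. Stack: [22]
STORE_FAST m → m=22. Stack: []
LOAD_FAST m → push 22. Stack: [22]
RETURN_VALUE → return 22.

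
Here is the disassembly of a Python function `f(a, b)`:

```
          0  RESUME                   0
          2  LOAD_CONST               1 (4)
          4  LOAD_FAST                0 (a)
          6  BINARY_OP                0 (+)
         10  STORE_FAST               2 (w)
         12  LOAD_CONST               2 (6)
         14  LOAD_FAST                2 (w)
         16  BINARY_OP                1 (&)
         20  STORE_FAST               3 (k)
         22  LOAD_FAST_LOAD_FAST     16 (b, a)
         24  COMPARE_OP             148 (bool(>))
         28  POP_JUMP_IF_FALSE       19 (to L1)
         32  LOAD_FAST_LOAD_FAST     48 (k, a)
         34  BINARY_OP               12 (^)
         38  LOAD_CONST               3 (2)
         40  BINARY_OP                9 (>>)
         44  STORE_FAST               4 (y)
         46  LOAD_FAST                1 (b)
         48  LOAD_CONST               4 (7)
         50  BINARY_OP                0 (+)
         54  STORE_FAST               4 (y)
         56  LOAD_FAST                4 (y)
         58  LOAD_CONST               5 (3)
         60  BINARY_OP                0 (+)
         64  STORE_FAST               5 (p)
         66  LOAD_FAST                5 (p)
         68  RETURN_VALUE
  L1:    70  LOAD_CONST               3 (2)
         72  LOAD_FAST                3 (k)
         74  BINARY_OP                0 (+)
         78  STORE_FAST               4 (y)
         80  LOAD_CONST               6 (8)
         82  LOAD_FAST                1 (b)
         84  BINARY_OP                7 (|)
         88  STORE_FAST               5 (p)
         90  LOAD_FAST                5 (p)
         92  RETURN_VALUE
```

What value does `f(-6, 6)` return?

LOAD_CONST → push 4. Stack: [4]
LOAD_FAST a → push -6. Stack: [4, -6]
BINARY_OP + → 4 + -6 = -2. Stack: [-2]
STORE_FAST w → w=-2. Stack: []
LOAD_CONST → push 6. Stack: [6]
LOAD_FAST w → push -2. Stack: [6, -2]
BINARY_OP & → 6 & -2 = 6. Stack: [6]
STORE_FAST k → k=6. Stack: []
LOAD_FAST_LOAD_FAST b,a → push 6,-6. Stack: [6, -6]
COMPARE_OP bool(>) → 6 vs -6 = True. Stack: [True]
POP_JUMP_IF_FALSE → pop True; no jump. Stack: []
LOAD_FAST_LOAD_FAST k,a → push 6,-6. Stack: [6, -6]
BINARY_OP ^ → 6 ^ -6 = -4. Stack: [-4]
LOAD_CONST → push 2. Stack: [-4, 2]
BINARY_OP >> → -4 >> 2 = -1. Stack: [-1]
STORE_FAST y → y=-1. Stack: []
LOAD_FAST b → push 6. Stack: [6]
LOAD_CONST → push 7. Stack: [6, 7]
BINARY_OP + → 6 + 7 = 13. Stack: [13]
STORE_FAST y → y=13. Stack: []
LOAD_FAST y → push 13. Stack: [13]
LOAD_CONST → push 3. Stack: [13, 3]
BINARY_OP + → 13 + 3 = 16. Stack: [16]
STORE_FAST p → p=16. Stack: []
LOAD_FAST p → push 16. Stack: [16]
RETURN_VALUE → return 16.

16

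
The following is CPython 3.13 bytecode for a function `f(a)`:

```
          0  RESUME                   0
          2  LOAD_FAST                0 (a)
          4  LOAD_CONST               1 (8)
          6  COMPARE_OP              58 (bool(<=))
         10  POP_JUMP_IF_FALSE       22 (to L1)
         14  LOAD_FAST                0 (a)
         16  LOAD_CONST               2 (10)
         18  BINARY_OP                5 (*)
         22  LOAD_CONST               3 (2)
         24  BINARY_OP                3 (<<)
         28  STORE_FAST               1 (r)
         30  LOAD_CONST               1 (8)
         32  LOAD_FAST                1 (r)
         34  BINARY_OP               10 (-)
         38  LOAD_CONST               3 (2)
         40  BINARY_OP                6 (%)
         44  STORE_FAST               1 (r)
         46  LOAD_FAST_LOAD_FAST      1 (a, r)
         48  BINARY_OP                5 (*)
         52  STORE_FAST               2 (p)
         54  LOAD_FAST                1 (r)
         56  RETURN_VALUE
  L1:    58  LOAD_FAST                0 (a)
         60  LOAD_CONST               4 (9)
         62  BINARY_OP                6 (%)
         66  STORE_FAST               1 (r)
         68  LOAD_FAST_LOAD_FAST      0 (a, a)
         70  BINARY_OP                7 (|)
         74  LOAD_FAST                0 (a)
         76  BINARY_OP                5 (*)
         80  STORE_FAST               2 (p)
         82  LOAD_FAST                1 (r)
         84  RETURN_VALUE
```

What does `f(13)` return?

4

LOAD_FAST a → push 13. Stack: [13]
LOAD_CONST → push 8. Stack: [13, 8]
COMPARE_OP bool(<=) → 13 vs 8 = False. Stack: [False]
POP_JUMP_IF_FALSE → pop False; jump. Stack: []
LOAD_FAST a → push 13. Stack: [13]
LOAD_CONST → push 9. Stack: [13, 9]
BINARY_OP % → 13 % 9 = 4. Stack: [4]
STORE_FAST r → r=4. Stack: []
LOAD_FAST_LOAD_FAST a,a → push 13,13. Stack: [13, 13]
BINARY_OP | → 13 | 13 = 13. Stack: [13]
LOAD_FAST a → push 13. Stack: [13, 13]
BINARY_OP * → 13 * 13 = 169. Stack: [169]
STORE_FAST p → p=169. Stack: []
LOAD_FAST r → push 4. Stack: [4]
RETURN_VALUE → return 4.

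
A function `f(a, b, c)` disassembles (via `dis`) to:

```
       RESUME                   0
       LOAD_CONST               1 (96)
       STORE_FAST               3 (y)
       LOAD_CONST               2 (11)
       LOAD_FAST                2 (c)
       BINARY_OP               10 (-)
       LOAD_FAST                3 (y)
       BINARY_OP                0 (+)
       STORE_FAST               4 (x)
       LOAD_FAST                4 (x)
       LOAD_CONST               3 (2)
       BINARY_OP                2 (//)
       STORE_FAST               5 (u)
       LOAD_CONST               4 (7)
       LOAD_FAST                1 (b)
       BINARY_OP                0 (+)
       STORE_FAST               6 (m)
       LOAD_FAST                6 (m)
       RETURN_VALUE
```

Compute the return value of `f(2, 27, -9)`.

34

LOAD_CONST → push 96. Stack: [96]
STORE_FAST y → y=96. Stack: []
LOAD_CONST → push 11. Stack: [11]
LOAD_FAST c → push -9. Stack: [11, -9]
BINARY_OP - → 11 - -9 = 20. Stack: [20]
LOAD_FAST y → push 96. Stack: [20, 96]
BINARY_OP + → 20 + 96 = 116. Stack: [116]
STORE_FAST x → x=116. Stack: []
LOAD_FAST x → push 116. Stack: [116]
LOAD_CONST → push 2. Stack: [116, 2]
BINARY_OP // → 116 // 2 = 58. Stack: [58]
STORE_FAST u → u=58. Stack: []
LOAD_CONST → push 7. Stack: [7]
LOAD_FAST b → push 27. Stack: [7, 27]
BINARY_OP + → 7 + 27 = 34. Stack: [34]
STORE_FAST m → m=34. Stack: []
LOAD_FAST m → push 34. Stack: [34]
RETURN_VALUE → return 34.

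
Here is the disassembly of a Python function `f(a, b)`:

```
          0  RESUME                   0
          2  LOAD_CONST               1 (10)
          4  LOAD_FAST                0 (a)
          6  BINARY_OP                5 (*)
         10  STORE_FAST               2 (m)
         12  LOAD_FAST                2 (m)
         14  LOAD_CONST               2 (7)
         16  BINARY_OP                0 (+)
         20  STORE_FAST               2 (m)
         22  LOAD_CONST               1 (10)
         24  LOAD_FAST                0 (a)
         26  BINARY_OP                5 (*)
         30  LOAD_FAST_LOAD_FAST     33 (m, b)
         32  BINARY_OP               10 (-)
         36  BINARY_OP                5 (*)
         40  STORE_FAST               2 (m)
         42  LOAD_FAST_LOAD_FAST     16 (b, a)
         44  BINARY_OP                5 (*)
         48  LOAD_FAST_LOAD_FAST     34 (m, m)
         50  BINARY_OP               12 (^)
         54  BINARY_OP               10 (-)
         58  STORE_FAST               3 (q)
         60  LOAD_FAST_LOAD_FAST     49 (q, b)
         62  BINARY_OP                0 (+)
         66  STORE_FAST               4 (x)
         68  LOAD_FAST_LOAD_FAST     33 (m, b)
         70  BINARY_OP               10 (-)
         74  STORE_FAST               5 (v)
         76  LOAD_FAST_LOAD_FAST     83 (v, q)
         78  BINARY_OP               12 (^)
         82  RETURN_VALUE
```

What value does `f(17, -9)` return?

LOAD_CONST → push 10. Stack: [10]
LOAD_FAST a → push 17. Stack: [10, 17]
BINARY_OP * → 10 * 17 = 170. Stack: [170]
STORE_FAST m → m=170. Stack: []
LOAD_FAST m → push 170. Stack: [170]
LOAD_CONST → push 7. Stack: [170, 7]
BINARY_OP + → 170 + 7 = 177. Stack: [177]
STORE_FAST m → m=177. Stack: []
LOAD_CONST → push 10. Stack: [10]
LOAD_FAST a → push 17. Stack: [10, 17]
BINARY_OP * → 10 * 17 = 170. Stack: [170]
LOAD_FAST_LOAD_FAST m,b → push 177,-9. Stack: [170, 177, -9]
BINARY_OP - → 177 - -9 = 186. Stack: [170, 186]
BINARY_OP * → 170 * 186 = 31620. Stack: [31620]
STORE_FAST m → m=31620. Stack: []
LOAD_FAST_LOAD_FAST b,a → push -9,17. Stack: [-9, 17]
BINARY_OP * → -9 * 17 = -153. Stack: [-153]
LOAD_FAST_LOAD_FAST m,m → push 31620,31620. Stack: [-153, 31620, 31620]
BINARY_OP ^ → 31620 ^ 31620 = 0. Stack: [-153, 0]
BINARY_OP - → -153 - 0 = -153. Stack: [-153]
STORE_FAST q → q=-153. Stack: []
LOAD_FAST_LOAD_FAST q,b → push -153,-9. Stack: [-153, -9]
BINARY_OP + → -153 + -9 = -162. Stack: [-162]
STORE_FAST x → x=-162. Stack: []
LOAD_FAST_LOAD_FAST m,b → push 31620,-9. Stack: [31620, -9]
BINARY_OP - → 31620 - -9 = 31629. Stack: [31629]
STORE_FAST v → v=31629. Stack: []
LOAD_FAST_LOAD_FAST v,q → push 31629,-153. Stack: [31629, -153]
BINARY_OP ^ → 31629 ^ -153 = -31510. Stack: [-31510]
RETURN_VALUE → return -31510.

-31510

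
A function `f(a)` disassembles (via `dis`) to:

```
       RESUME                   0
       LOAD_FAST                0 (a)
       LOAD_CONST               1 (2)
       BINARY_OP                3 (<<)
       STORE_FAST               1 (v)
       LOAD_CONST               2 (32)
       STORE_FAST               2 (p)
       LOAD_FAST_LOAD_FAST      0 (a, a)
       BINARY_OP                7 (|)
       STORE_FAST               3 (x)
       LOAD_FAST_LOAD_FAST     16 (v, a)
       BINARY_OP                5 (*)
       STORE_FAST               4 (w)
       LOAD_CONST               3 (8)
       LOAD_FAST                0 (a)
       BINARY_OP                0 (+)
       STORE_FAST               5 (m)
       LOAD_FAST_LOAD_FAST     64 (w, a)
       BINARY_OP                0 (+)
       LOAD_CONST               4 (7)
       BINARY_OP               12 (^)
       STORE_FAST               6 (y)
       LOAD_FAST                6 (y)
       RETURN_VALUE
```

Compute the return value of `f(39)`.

6124

LOAD_FAST a → push 39. Stack: [39]
LOAD_CONST → push 2. Stack: [39, 2]
BINARY_OP << → 39 << 2 = 156. Stack: [156]
STORE_FAST v → v=156. Stack: []
LOAD_CONST → push 32. Stack: [32]
STORE_FAST p → p=32. Stack: []
LOAD_FAST_LOAD_FAST a,a → push 39,39. Stack: [39, 39]
BINARY_OP | → 39 | 39 = 39. Stack: [39]
STORE_FAST x → x=39. Stack: []
LOAD_FAST_LOAD_FAST v,a → push 156,39. Stack: [156, 39]
BINARY_OP * → 156 * 39 = 6084. Stack: [6084]
STORE_FAST w → w=6084. Stack: []
LOAD_CONST → push 8. Stack: [8]
LOAD_FAST a → push 39. Stack: [8, 39]
BINARY_OP + → 8 + 39 = 47. Stack: [47]
STORE_FAST m → m=47. Stack: []
LOAD_FAST_LOAD_FAST w,a → push 6084,39. Stack: [6084, 39]
BINARY_OP + → 6084 + 39 = 6123. Stack: [6123]
LOAD_CONST → push 7. Stack: [6123, 7]
BINARY_OP ^ → 6123 ^ 7 = 6124. Stack: [6124]
STORE_FAST y → y=6124. Stack: []
LOAD_FAST y → push 6124. Stack: [6124]
RETURN_VALUE → return 6124.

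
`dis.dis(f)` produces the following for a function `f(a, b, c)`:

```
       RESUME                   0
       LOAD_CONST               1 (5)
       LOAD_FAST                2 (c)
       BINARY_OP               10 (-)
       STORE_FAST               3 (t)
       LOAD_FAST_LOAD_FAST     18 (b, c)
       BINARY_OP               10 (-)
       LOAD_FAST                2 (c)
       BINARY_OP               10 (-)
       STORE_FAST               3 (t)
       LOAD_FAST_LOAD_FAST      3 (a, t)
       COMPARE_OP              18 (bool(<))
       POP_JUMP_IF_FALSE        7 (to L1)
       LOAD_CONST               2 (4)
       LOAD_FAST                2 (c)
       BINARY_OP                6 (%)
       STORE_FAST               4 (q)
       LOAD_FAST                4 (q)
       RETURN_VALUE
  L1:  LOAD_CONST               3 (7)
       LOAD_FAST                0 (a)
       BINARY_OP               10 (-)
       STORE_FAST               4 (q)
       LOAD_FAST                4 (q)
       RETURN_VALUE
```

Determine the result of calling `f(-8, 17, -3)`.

-2

LOAD_CONST → push 5. Stack: [5]
LOAD_FAST c → push -3. Stack: [5, -3]
BINARY_OP - → 5 - -3 = 8. Stack: [8]
STORE_FAST t → t=8. Stack: []
LOAD_FAST_LOAD_FAST b,c → push 17,-3. Stack: [17, -3]
BINARY_OP - → 17 - -3 = 20. Stack: [20]
LOAD_FAST c → push -3. Stack: [20, -3]
BINARY_OP - → 20 - -3 = 23. Stack: [23]
STORE_FAST t → t=23. Stack: []
LOAD_FAST_LOAD_FAST a,t → push -8,23. Stack: [-8, 23]
COMPARE_OP bool(<) → -8 vs 23 = True. Stack: [True]
POP_JUMP_IF_FALSE → pop True; no jump. Stack: []
LOAD_CONST → push 4. Stack: [4]
LOAD_FAST c → push -3. Stack: [4, -3]
BINARY_OP % → 4 % -3 = -2. Stack: [-2]
STORE_FAST q → q=-2. Stack: []
LOAD_FAST q → push -2. Stack: [-2]
RETURN_VALUE → return -2.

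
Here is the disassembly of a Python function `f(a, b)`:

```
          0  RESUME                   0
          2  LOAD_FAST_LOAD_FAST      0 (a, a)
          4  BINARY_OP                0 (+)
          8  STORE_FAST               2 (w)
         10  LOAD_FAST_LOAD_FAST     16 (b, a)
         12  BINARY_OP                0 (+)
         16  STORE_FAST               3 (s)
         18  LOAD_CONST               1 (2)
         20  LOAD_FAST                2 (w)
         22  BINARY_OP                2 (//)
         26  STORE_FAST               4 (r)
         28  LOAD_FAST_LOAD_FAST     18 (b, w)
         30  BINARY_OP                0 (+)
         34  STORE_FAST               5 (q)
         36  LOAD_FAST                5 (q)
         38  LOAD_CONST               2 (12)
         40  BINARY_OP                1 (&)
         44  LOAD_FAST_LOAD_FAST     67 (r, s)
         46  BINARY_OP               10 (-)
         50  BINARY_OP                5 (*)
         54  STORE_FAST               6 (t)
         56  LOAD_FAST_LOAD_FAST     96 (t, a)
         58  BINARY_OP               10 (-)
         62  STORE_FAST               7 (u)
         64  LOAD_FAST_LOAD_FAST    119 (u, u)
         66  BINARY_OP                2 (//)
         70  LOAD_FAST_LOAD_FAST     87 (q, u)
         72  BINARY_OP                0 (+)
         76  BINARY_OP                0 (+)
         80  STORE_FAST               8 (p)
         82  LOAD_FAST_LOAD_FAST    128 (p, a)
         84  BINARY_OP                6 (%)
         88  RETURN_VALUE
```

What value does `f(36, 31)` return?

LOAD_FAST_LOAD_FAST a,a → push 36,36. Stack: [36, 36]
BINARY_OP + → 36 + 36 = 72. Stack: [72]
STORE_FAST w → w=72. Stack: []
LOAD_FAST_LOAD_FAST b,a → push 31,36. Stack: [31, 36]
BINARY_OP + → 31 + 36 = 67. Stack: [67]
STORE_FAST s → s=67. Stack: []
LOAD_CONST → push 2. Stack: [2]
LOAD_FAST w → push 72. Stack: [2, 72]
BINARY_OP // → 2 // 72 = 0. Stack: [0]
STORE_FAST r → r=0. Stack: []
LOAD_FAST_LOAD_FAST b,w → push 31,72. Stack: [31, 72]
BINARY_OP + → 31 + 72 = 103. Stack: [103]
STORE_FAST q → q=103. Stack: []
LOAD_FAST q → push 103. Stack: [103]
LOAD_CONST → push 12. Stack: [103, 12]
BINARY_OP & → 103 & 12 = 4. Stack: [4]
LOAD_FAST_LOAD_FAST r,s → push 0,67. Stack: [4, 0, 67]
BINARY_OP - → 0 - 67 = -67. Stack: [4, -67]
BINARY_OP * → 4 * -67 = -268. Stack: [-268]
STORE_FAST t → t=-268. Stack: []
LOAD_FAST_LOAD_FAST t,a → push -268,36. Stack: [-268, 36]
BINARY_OP - → -268 - 36 = -304. Stack: [-304]
STORE_FAST u → u=-304. Stack: []
LOAD_FAST_LOAD_FAST u,u → push -304,-304. Stack: [-304, -304]
BINARY_OP // → -304 // -304 = 1. Stack: [1]
LOAD_FAST_LOAD_FAST q,u → push 103,-304. Stack: [1, 103, -304]
BINARY_OP + → 103 + -304 = -201. Stack: [1, -201]
BINARY_OP + → 1 + -201 = -200. Stack: [-200]
STORE_FAST p → p=-200. Stack: []
LOAD_FAST_LOAD_FAST p,a → push -200,36. Stack: [-200, 36]
BINARY_OP % → -200 % 36 = 16. Stack: [16]
RETURN_VALUE → return 16.

16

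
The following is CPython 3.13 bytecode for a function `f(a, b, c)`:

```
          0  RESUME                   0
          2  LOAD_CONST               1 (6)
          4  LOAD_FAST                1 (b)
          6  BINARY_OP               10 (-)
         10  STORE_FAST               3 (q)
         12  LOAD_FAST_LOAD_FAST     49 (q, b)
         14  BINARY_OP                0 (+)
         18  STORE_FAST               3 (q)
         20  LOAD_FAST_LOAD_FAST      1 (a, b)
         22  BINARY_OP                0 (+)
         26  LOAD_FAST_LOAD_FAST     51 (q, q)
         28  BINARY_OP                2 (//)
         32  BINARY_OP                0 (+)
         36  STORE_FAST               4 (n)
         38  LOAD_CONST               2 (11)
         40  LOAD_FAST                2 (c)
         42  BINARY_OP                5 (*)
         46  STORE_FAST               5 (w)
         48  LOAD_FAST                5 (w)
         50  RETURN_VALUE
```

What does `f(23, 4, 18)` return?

198

LOAD_CONST → push 6. Stack: [6]
LOAD_FAST b → push 4. Stack: [6, 4]
BINARY_OP - → 6 - 4 = 2. Stack: [2]
STORE_FAST q → q=2. Stack: []
LOAD_FAST_LOAD_FAST q,b → push 2,4. Stack: [2, 4]
BINARY_OP + → 2 + 4 = 6. Stack: [6]
STORE_FAST q → q=6. Stack: []
LOAD_FAST_LOAD_FAST a,b → push 23,4. Stack: [23, 4]
BINARY_OP + → 23 + 4 = 27. Stack: [27]
LOAD_FAST_LOAD_FAST q,q → push 6,6. Stack: [27, 6, 6]
BINARY_OP // → 6 // 6 = 1. Stack: [27, 1]
BINARY_OP + → 27 + 1 = 28. Stack: [28]
STORE_FAST n → n=28. Stack: []
LOAD_CONST → push 11. Stack: [11]
LOAD_FAST c → push 18. Stack: [11, 18]
BINARY_OP * → 11 * 18 = 198. Stack: [198]
STORE_FAST w → w=198. Stack: []
LOAD_FAST w → push 198. Stack: [198]
RETURN_VALUE → return 198.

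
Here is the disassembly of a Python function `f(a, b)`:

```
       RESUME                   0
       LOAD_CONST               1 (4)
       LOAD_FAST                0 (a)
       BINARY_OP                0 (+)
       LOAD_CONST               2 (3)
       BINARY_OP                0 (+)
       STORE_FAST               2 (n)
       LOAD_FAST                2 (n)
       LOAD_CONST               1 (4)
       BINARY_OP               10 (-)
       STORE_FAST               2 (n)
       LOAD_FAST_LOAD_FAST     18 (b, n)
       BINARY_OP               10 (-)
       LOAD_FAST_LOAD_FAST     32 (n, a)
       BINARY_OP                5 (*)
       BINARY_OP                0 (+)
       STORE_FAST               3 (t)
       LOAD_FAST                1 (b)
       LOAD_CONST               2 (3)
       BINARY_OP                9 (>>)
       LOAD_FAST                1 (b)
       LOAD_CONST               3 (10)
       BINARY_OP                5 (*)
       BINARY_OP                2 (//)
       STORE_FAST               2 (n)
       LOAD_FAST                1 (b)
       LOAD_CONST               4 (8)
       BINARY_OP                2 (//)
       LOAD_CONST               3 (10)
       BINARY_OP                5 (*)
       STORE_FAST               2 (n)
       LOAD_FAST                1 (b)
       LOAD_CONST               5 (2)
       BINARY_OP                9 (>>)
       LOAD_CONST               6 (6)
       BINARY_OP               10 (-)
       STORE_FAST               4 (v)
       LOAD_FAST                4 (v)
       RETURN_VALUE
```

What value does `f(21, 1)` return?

LOAD_CONST → push 4. Stack: [4]
LOAD_FAST a → push 21. Stack: [4, 21]
BINARY_OP + → 4 + 21 = 25. Stack: [25]
LOAD_CONST → push 3. Stack: [25, 3]
BINARY_OP + → 25 + 3 = 28. Stack: [28]
STORE_FAST n → n=28. Stack: []
LOAD_FAST n → push 28. Stack: [28]
LOAD_CONST → push 4. Stack: [28, 4]
BINARY_OP - → 28 - 4 = 24. Stack: [24]
STORE_FAST n → n=24. Stack: []
LOAD_FAST_LOAD_FAST b,n → push 1,24. Stack: [1, 24]
BINARY_OP - → 1 - 24 = -23. Stack: [-23]
LOAD_FAST_LOAD_FAST n,a → push 24,21. Stack: [-23, 24, 21]
BINARY_OP * → 24 * 21 = 504. Stack: [-23, 504]
BINARY_OP + → -23 + 504 = 481. Stack: [481]
STORE_FAST t → t=481. Stack: []
LOAD_FAST b → push 1. Stack: [1]
LOAD_CONST → push 3. Stack: [1, 3]
BINARY_OP >> → 1 >> 3 = 0. Stack: [0]
LOAD_FAST b → push 1. Stack: [0, 1]
LOAD_CONST → push 10. Stack: [0, 1, 10]
BINARY_OP * → 1 * 10 = 10. Stack: [0, 10]
BINARY_OP // → 0 // 10 = 0. Stack: [0]
STORE_FAST n → n=0. Stack: []
LOAD_FAST b → push 1. Stack: [1]
LOAD_CONST → push 8. Stack: [1, 8]
BINARY_OP // → 1 // 8 = 0. Stack: [0]
LOAD_CONST → push 10. Stack: [0, 10]
BINARY_OP * → 0 * 10 = 0. Stack: [0]
STORE_FAST n → n=0. Stack: []
LOAD_FAST b → push 1. Stack: [1]
LOAD_CONST → push 2. Stack: [1, 2]
BINARY_OP >> → 1 >> 2 = 0. Stack: [0]
LOAD_CONST → push 6. Stack: [0, 6]
BINARY_OP - → 0 - 6 = -6. Stack: [-6]
STORE_FAST v → v=-6. Stack: []
LOAD_FAST v → push -6. Stack: [-6]
RETURN_VALUE → return -6.

-6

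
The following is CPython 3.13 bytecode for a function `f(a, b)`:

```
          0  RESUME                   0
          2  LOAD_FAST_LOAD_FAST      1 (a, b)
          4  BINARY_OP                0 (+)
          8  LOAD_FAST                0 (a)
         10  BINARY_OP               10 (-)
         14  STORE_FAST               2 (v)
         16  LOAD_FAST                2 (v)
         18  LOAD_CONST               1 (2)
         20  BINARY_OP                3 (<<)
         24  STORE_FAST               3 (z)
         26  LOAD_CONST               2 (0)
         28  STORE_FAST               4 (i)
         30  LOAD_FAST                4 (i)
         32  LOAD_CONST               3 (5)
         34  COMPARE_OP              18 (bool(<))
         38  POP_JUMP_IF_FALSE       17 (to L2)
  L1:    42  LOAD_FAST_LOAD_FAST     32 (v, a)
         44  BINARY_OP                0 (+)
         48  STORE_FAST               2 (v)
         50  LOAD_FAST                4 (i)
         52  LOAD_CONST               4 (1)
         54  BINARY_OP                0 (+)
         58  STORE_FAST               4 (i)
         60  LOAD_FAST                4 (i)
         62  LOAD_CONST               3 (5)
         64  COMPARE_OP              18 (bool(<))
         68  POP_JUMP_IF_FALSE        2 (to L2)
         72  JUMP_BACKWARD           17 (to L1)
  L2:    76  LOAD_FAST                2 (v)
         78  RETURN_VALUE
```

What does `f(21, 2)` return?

107

LOAD_FAST_LOAD_FAST a,b → push 21,2
BINARY_OP + → 21 + 2 = 23
LOAD_FAST a → push 21
BINARY_OP - → 23 - 21 = 2
STORE_FAST v → v=2
LOAD_FAST v → push 2
LOAD_CONST → push 2
BINARY_OP << → 2 << 2 = 8
STORE_FAST z → z=8
LOAD_CONST → push 0
STORE_FAST i → i=0
LOAD_FAST i → push 0
LOAD_CONST → push 5
COMPARE_OP bool(<) → 0 vs 5 = True
POP_JUMP_IF_FALSE → pop True; no jump
LOAD_FAST_LOAD_FAST v,a → push 2,21
BINARY_OP + → 2 + 21 = 23
STORE_FAST v → v=23
LOAD_FAST i → push 0
LOAD_CONST → push 1
BINARY_OP + → 0 + 1 = 1
STORE_FAST i → i=1
LOAD_FAST i → push 1
LOAD_CONST → push 5
COMPARE_OP bool(<) → 1 vs 5 = True
POP_JUMP_IF_FALSE → pop True; no jump
LOAD_FAST_LOAD_FAST v,a → push 23,21
BINARY_OP + → 23 + 21 = 44
STORE_FAST v → v=44
LOAD_FAST i → push 1
LOAD_CONST → push 1
BINARY_OP + → 1 + 1 = 2
STORE_FAST i → i=2
LOAD_FAST i → push 2
LOAD_CONST → push 5
COMPARE_OP bool(<) → 2 vs 5 = True
POP_JUMP_IF_FALSE → pop True; no jump
LOAD_FAST_LOAD_FAST v,a → push 44,21
BINARY_OP + → 44 + 21 = 65
STORE_FAST v → v=65
LOAD_FAST i → push 2
LOAD_CONST → push 1
BINARY_OP + → 2 + 1 = 3
STORE_FAST i → i=3
LOAD_FAST i → push 3
LOAD_CONST → push 5
COMPARE_OP bool(<) → 3 vs 5 = True
POP_JUMP_IF_FALSE → pop True; no jump
LOAD_FAST_LOAD_FAST v,a → push 65,21
BINARY_OP + → 65 + 21 = 86
STORE_FAST v → v=86
LOAD_FAST i → push 3
LOAD_CONST → push 1
BINARY_OP + → 3 + 1 = 4
STORE_FAST i → i=4
LOAD_FAST i → push 4
LOAD_CONST → push 5
COMPARE_OP bool(<) → 4 vs 5 = True
POP_JUMP_IF_FALSE → pop True; no jump
LOAD_FAST_LOAD_FAST v,a → push 86,21
BINARY_OP + → 86 + 21 = 107
STORE_FAST v → v=107
LOAD_FAST i → push 4
LOAD_CONST → push 1
BINARY_OP + → 4 + 1 = 5
STORE_FAST i → i=5
LOAD_FAST i → push 5
LOAD_CONST → push 5
COMPARE_OP bool(<) → 5 vs 5 = False
POP_JUMP_IF_FALSE → pop False; jump
LOAD_FAST v → push 107
RETURN_VALUE → return 107.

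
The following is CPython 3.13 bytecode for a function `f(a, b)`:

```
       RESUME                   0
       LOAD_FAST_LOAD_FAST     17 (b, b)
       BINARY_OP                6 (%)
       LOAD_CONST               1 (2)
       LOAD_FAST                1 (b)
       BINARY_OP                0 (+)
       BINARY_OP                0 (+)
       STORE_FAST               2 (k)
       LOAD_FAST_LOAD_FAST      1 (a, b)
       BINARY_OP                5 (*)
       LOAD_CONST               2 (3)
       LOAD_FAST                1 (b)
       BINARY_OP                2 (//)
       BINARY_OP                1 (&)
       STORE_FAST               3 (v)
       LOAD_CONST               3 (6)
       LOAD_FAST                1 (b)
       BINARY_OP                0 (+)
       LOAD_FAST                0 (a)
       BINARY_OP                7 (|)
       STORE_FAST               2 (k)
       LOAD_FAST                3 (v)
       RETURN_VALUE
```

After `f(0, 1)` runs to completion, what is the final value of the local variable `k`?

LOAD_FAST_LOAD_FAST b,b → push 1,1. Stack: [1, 1]
BINARY_OP % → 1 % 1 = 0. Stack: [0]
LOAD_CONST → push 2. Stack: [0, 2]
LOAD_FAST b → push 1. Stack: [0, 2, 1]
BINARY_OP + → 2 + 1 = 3. Stack: [0, 3]
BINARY_OP + → 0 + 3 = 3. Stack: [3]
STORE_FAST k → k=3. Stack: []
LOAD_FAST_LOAD_FAST a,b → push 0,1. Stack: [0, 1]
BINARY_OP * → 0 * 1 = 0. Stack: [0]
LOAD_CONST → push 3. Stack: [0, 3]
LOAD_FAST b → push 1. Stack: [0, 3, 1]
BINARY_OP // → 3 // 1 = 3. Stack: [0, 3]
BINARY_OP & → 0 & 3 = 0. Stack: [0]
STORE_FAST v → v=0. Stack: []
LOAD_CONST → push 6. Stack: [6]
LOAD_FAST b → push 1. Stack: [6, 1]
BINARY_OP + → 6 + 1 = 7. Stack: [7]
LOAD_FAST a → push 0. Stack: [7, 0]
BINARY_OP | → 7 | 0 = 7. Stack: [7]
STORE_FAST k → k=7. Stack: []
LOAD_FAST v → push 0. Stack: [0]
RETURN_VALUE → return 0.

7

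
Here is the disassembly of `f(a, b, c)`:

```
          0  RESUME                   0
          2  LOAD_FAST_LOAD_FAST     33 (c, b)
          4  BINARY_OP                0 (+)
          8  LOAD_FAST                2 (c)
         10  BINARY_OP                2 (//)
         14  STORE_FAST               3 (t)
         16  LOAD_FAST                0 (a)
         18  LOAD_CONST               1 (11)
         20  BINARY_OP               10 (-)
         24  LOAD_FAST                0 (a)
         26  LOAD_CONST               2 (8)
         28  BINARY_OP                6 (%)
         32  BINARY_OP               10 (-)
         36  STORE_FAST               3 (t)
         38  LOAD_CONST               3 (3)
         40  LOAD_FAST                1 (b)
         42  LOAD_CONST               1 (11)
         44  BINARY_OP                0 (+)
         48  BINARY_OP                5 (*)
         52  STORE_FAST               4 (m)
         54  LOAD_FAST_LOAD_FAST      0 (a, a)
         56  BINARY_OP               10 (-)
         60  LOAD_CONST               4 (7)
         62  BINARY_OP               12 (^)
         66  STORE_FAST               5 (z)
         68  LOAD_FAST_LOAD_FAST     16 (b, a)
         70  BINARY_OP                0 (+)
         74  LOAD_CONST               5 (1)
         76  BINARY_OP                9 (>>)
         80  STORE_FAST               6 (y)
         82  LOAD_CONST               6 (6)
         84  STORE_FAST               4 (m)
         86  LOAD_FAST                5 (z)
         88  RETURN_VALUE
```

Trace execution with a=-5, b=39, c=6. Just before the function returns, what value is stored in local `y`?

17

LOAD_FAST_LOAD_FAST c,b → push 6,39. Stack: [6, 39]
BINARY_OP + → 6 + 39 = 45. Stack: [45]
LOAD_FAST c → push 6. Stack: [45, 6]
BINARY_OP // → 45 // 6 = 7. Stack: [7]
STORE_FAST t → t=7. Stack: []
LOAD_FAST a → push -5. Stack: [-5]
LOAD_CONST → push 11. Stack: [-5, 11]
BINARY_OP - → -5 - 11 = -16. Stack: [-16]
LOAD_FAST a → push -5. Stack: [-16, -5]
LOAD_CONST → push 8. Stack: [-16, -5, 8]
BINARY_OP % → -5 % 8 = 3. Stack: [-16, 3]
BINARY_OP - → -16 - 3 = -19. Stack: [-19]
STORE_FAST t → t=-19. Stack: []
LOAD_CONST → push 3. Stack: [3]
LOAD_FAST b → push 39. Stack: [3, 39]
LOAD_CONST → push 11. Stack: [3, 39, 11]
BINARY_OP + → 39 + 11 = 50. Stack: [3, 50]
BINARY_OP * → 3 * 50 = 150. Stack: [150]
STORE_FAST m → m=150. Stack: []
LOAD_FAST_LOAD_FAST a,a → push -5,-5. Stack: [-5, -5]
BINARY_OP - → -5 - -5 = 0. Stack: [0]
LOAD_CONST → push 7. Stack: [0, 7]
BINARY_OP ^ → 0 ^ 7 = 7. Stack: [7]
STORE_FAST z → z=7. Stack: []
LOAD_FAST_LOAD_FAST b,a → push 39,-5. Stack: [39, -5]
BINARY_OP + → 39 + -5 = 34. Stack: [34]
LOAD_CONST → push 1. Stack: [34, 1]
BINARY_OP >> → 34 >> 1 = 17. Stack: [17]
STORE_FAST y → y=17. Stack: []
LOAD_CONST → push 6. Stack: [6]
STORE_FAST m → m=6. Stack: []
LOAD_FAST z → push 7. Stack: [7]
RETURN_VALUE → return 7.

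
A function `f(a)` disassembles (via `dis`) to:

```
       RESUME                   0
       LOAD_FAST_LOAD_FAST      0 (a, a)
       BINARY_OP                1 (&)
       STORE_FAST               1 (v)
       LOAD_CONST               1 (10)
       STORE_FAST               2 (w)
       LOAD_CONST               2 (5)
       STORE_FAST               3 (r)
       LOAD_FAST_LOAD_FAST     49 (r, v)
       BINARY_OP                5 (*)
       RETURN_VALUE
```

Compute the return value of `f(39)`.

195

LOAD_FAST_LOAD_FAST a,a → push 39,39. Stack: [39, 39]
BINARY_OP & → 39 & 39 = 39. Stack: [39]
STORE_FAST v → v=39. Stack: []
LOAD_CONST → push 10. Stack: [10]
STORE_FAST w → w=10. Stack: []
LOAD_CONST → push 5. Stack: [5]
STORE_FAST r → r=5. Stack: []
LOAD_FAST_LOAD_FAST r,v → push 5,39. Stack: [5, 39]
BINARY_OP * → 5 * 39 = 195. Stack: [195]
RETURN_VALUE → return 195.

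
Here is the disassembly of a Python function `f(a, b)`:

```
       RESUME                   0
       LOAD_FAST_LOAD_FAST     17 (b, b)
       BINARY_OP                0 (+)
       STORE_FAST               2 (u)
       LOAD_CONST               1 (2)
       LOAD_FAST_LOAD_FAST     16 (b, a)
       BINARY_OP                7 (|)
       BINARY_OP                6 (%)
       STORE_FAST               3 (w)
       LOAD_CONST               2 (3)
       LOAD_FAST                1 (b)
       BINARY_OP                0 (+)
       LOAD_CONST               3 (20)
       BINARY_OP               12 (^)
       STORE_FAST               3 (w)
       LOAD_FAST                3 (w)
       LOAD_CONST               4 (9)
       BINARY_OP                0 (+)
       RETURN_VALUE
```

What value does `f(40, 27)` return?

LOAD_FAST_LOAD_FAST b,b → push 27,27. Stack: [27, 27]
BINARY_OP + → 27 + 27 = 54. Stack: [54]
STORE_FAST u → u=54. Stack: []
LOAD_CONST → push 2. Stack: [2]
LOAD_FAST_LOAD_FAST b,a → push 27,40. Stack: [2, 27, 40]
BINARY_OP | → 27 | 40 = 59. Stack: [2, 59]
BINARY_OP % → 2 % 59 = 2. Stack: [2]
STORE_FAST w → w=2. Stack: []
LOAD_CONST → push 3. Stack: [3]
LOAD_FAST b → push 27. Stack: [3, 27]
BINARY_OP + → 3 + 27 = 30. Stack: [30]
LOAD_CONST → push 20. Stack: [30, 20]
BINARY_OP ^ → 30 ^ 20 = 10. Stack: [10]
STORE_FAST w → w=10. Stack: []
LOAD_FAST w → push 10. Stack: [10]
LOAD_CONST → push 9. Stack: [10, 9]
BINARY_OP + → 10 + 9 = 19. Stack: [19]
RETURN_VALUE → return 19.

19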